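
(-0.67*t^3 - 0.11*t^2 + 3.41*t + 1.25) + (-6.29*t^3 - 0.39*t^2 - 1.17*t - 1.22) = -6.96*t^3 - 0.5*t^2 + 2.24*t + 0.03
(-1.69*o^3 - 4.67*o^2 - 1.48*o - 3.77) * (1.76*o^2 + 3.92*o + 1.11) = -2.9744*o^5 - 14.844*o^4 - 22.7871*o^3 - 17.6205*o^2 - 16.4212*o - 4.1847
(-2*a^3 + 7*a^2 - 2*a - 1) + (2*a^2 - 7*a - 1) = -2*a^3 + 9*a^2 - 9*a - 2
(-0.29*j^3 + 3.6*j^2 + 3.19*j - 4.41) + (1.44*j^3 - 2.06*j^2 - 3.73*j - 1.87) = 1.15*j^3 + 1.54*j^2 - 0.54*j - 6.28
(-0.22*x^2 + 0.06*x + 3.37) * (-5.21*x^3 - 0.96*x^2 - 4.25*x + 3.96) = 1.1462*x^5 - 0.1014*x^4 - 16.6803*x^3 - 4.3614*x^2 - 14.0849*x + 13.3452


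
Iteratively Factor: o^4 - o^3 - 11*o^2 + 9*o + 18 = (o + 1)*(o^3 - 2*o^2 - 9*o + 18) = (o - 2)*(o + 1)*(o^2 - 9) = (o - 3)*(o - 2)*(o + 1)*(o + 3)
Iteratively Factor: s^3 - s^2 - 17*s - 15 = (s + 1)*(s^2 - 2*s - 15) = (s + 1)*(s + 3)*(s - 5)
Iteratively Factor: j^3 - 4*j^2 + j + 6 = (j - 3)*(j^2 - j - 2) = (j - 3)*(j - 2)*(j + 1)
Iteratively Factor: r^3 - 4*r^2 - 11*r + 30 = (r - 5)*(r^2 + r - 6) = (r - 5)*(r + 3)*(r - 2)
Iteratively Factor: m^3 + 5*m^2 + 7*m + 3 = (m + 1)*(m^2 + 4*m + 3) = (m + 1)*(m + 3)*(m + 1)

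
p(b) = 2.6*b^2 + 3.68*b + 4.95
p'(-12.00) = -58.72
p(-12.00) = 335.19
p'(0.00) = 3.68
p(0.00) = 4.95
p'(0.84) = 8.05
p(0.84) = 9.88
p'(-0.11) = 3.11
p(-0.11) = 4.58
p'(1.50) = 11.48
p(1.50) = 16.32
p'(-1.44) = -3.81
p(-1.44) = 5.04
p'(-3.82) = -16.18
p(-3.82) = 28.83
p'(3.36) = 21.15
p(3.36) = 46.67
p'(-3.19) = -12.91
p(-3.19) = 19.67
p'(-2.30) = -8.28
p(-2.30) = 10.24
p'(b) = 5.2*b + 3.68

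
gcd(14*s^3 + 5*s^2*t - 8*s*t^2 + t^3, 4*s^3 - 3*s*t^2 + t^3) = 2*s^2 + s*t - t^2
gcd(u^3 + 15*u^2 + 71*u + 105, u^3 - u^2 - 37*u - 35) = u + 5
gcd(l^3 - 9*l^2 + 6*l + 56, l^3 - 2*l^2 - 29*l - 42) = l^2 - 5*l - 14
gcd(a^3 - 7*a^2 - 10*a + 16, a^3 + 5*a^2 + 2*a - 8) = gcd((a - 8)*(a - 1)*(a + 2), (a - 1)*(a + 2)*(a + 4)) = a^2 + a - 2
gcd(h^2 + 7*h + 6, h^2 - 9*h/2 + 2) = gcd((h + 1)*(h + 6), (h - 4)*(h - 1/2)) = 1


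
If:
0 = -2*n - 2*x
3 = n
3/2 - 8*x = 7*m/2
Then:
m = 51/7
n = 3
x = -3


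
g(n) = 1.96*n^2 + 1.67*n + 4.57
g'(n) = 3.92*n + 1.67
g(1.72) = 13.24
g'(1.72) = 8.41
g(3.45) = 33.66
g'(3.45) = 15.19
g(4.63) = 54.32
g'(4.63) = 19.82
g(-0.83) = 4.53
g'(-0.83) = -1.58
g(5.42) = 71.20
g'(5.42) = 22.92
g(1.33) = 10.26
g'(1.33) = 6.88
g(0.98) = 8.09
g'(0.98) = 5.51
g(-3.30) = 20.40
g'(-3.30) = -11.27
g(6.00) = 85.15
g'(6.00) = 25.19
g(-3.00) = 17.20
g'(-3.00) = -10.09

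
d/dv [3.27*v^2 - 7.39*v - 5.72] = 6.54*v - 7.39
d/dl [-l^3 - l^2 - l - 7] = -3*l^2 - 2*l - 1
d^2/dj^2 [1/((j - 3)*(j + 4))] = 2*((j - 3)^2 + (j - 3)*(j + 4) + (j + 4)^2)/((j - 3)^3*(j + 4)^3)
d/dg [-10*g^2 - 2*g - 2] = -20*g - 2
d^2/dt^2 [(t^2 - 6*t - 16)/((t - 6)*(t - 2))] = 4*(t^3 - 42*t^2 + 300*t - 632)/(t^6 - 24*t^5 + 228*t^4 - 1088*t^3 + 2736*t^2 - 3456*t + 1728)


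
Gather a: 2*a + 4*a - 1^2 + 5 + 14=6*a + 18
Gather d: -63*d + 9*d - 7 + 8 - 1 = -54*d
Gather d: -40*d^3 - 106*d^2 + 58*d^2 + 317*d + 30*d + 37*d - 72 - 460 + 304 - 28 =-40*d^3 - 48*d^2 + 384*d - 256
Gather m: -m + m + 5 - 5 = 0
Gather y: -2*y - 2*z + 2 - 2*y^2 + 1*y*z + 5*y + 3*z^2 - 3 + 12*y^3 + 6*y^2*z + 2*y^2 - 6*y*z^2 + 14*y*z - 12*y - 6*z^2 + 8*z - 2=12*y^3 + 6*y^2*z + y*(-6*z^2 + 15*z - 9) - 3*z^2 + 6*z - 3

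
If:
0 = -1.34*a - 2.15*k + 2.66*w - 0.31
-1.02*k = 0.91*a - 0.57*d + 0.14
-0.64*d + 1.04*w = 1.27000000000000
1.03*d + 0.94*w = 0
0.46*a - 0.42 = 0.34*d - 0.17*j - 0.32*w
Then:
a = -5.06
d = -0.71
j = 13.25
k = 3.97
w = 0.78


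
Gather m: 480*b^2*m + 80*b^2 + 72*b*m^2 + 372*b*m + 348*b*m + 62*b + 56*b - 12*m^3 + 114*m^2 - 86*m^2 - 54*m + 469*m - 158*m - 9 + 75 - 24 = 80*b^2 + 118*b - 12*m^3 + m^2*(72*b + 28) + m*(480*b^2 + 720*b + 257) + 42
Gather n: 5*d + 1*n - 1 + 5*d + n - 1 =10*d + 2*n - 2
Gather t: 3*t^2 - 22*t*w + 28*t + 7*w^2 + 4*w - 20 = 3*t^2 + t*(28 - 22*w) + 7*w^2 + 4*w - 20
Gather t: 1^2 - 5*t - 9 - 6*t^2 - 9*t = -6*t^2 - 14*t - 8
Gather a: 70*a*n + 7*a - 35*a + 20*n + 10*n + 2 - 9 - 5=a*(70*n - 28) + 30*n - 12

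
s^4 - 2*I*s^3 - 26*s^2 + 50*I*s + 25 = (s - 5)*(s + 5)*(s - I)^2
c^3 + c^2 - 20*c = c*(c - 4)*(c + 5)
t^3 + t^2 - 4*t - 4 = (t - 2)*(t + 1)*(t + 2)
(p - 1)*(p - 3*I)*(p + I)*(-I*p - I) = -I*p^4 - 2*p^3 - 2*I*p^2 + 2*p + 3*I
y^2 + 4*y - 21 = (y - 3)*(y + 7)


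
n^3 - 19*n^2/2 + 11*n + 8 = (n - 8)*(n - 2)*(n + 1/2)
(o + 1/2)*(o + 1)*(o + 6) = o^3 + 15*o^2/2 + 19*o/2 + 3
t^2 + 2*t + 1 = (t + 1)^2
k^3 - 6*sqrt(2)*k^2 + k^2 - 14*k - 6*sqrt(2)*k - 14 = (k + 1)*(k - 7*sqrt(2))*(k + sqrt(2))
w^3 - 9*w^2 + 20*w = w*(w - 5)*(w - 4)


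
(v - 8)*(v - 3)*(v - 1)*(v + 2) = v^4 - 10*v^3 + 11*v^2 + 46*v - 48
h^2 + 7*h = h*(h + 7)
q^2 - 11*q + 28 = (q - 7)*(q - 4)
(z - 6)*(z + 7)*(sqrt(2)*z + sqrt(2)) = sqrt(2)*z^3 + 2*sqrt(2)*z^2 - 41*sqrt(2)*z - 42*sqrt(2)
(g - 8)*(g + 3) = g^2 - 5*g - 24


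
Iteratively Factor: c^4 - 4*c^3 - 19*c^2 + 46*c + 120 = (c - 4)*(c^3 - 19*c - 30) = (c - 5)*(c - 4)*(c^2 + 5*c + 6) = (c - 5)*(c - 4)*(c + 3)*(c + 2)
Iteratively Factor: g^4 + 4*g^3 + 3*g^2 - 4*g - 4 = (g + 1)*(g^3 + 3*g^2 - 4) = (g - 1)*(g + 1)*(g^2 + 4*g + 4) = (g - 1)*(g + 1)*(g + 2)*(g + 2)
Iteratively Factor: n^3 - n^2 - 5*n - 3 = (n + 1)*(n^2 - 2*n - 3) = (n - 3)*(n + 1)*(n + 1)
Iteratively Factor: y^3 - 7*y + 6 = (y - 1)*(y^2 + y - 6) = (y - 2)*(y - 1)*(y + 3)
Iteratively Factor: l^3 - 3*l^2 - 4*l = (l - 4)*(l^2 + l) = l*(l - 4)*(l + 1)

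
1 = 1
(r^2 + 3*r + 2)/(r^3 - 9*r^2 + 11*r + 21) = (r + 2)/(r^2 - 10*r + 21)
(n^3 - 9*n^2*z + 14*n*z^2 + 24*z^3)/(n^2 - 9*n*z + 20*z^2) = (-n^2 + 5*n*z + 6*z^2)/(-n + 5*z)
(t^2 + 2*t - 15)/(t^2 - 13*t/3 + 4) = 3*(t + 5)/(3*t - 4)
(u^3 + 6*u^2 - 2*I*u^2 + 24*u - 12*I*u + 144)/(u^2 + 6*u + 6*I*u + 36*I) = (u^2 - 2*I*u + 24)/(u + 6*I)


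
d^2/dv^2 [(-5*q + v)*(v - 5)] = 2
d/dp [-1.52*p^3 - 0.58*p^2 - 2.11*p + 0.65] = -4.56*p^2 - 1.16*p - 2.11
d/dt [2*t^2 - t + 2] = 4*t - 1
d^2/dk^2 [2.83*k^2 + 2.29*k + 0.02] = 5.66000000000000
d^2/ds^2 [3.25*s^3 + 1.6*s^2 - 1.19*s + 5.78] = 19.5*s + 3.2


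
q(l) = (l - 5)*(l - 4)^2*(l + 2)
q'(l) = (l - 5)*(l - 4)^2 + (l - 5)*(l + 2)*(2*l - 8) + (l - 4)^2*(l + 2)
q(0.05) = -158.33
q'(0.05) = 34.92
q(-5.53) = 3375.89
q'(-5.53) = -1985.42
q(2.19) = -38.57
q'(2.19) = 47.14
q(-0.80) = -160.36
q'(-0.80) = -39.17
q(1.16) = -97.87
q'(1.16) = 63.44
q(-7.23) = 8066.55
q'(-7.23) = -3638.54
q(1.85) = -56.06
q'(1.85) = 55.38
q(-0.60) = -165.89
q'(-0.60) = -16.74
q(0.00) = -160.00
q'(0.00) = 32.00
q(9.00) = 1100.00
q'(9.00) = 815.00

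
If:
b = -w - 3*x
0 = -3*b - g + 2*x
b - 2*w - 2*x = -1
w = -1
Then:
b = -7/5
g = 29/5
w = -1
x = 4/5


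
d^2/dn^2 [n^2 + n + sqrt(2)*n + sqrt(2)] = 2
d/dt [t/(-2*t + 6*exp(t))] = (-t*(3*exp(t) - 1) - t + 3*exp(t))/(2*(t - 3*exp(t))^2)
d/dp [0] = 0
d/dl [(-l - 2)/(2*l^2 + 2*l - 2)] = (-l^2 - l + (l + 2)*(2*l + 1) + 1)/(2*(l^2 + l - 1)^2)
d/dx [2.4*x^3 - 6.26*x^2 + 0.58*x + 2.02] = 7.2*x^2 - 12.52*x + 0.58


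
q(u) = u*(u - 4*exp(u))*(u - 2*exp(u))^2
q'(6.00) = -19688247391.60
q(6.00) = -6186869416.32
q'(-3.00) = -107.39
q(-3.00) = 92.21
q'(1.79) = -15445.03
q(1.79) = -4119.37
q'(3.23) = -2426945.91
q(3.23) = -708264.02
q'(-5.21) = -563.04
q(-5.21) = 743.00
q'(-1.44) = -15.95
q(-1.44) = 12.59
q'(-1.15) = -10.34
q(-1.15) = 8.84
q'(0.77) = -316.04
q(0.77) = -76.34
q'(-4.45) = -349.72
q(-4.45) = 400.43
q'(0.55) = -132.56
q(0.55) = -29.86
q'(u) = u*(1 - 4*exp(u))*(u - 2*exp(u))^2 + u*(2 - 4*exp(u))*(u - 4*exp(u))*(u - 2*exp(u)) + (u - 4*exp(u))*(u - 2*exp(u))^2 = (u - 2*exp(u))*(-2*u*(u - 4*exp(u))*(2*exp(u) - 1) - u*(u - 2*exp(u))*(4*exp(u) - 1) + (u - 4*exp(u))*(u - 2*exp(u)))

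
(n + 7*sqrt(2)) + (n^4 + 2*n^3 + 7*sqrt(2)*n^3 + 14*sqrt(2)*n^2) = n^4 + 2*n^3 + 7*sqrt(2)*n^3 + 14*sqrt(2)*n^2 + n + 7*sqrt(2)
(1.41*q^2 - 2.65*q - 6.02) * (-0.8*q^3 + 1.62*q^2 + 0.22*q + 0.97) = -1.128*q^5 + 4.4042*q^4 + 0.8332*q^3 - 8.9677*q^2 - 3.8949*q - 5.8394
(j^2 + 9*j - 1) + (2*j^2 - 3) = 3*j^2 + 9*j - 4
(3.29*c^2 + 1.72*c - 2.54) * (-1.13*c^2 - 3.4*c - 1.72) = -3.7177*c^4 - 13.1296*c^3 - 8.6366*c^2 + 5.6776*c + 4.3688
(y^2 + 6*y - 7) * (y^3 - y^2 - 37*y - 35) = y^5 + 5*y^4 - 50*y^3 - 250*y^2 + 49*y + 245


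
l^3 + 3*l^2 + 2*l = l*(l + 1)*(l + 2)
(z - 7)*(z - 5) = z^2 - 12*z + 35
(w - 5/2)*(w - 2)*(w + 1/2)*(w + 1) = w^4 - 3*w^3 - 5*w^2/4 + 21*w/4 + 5/2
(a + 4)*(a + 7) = a^2 + 11*a + 28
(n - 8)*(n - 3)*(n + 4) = n^3 - 7*n^2 - 20*n + 96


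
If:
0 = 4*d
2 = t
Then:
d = 0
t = 2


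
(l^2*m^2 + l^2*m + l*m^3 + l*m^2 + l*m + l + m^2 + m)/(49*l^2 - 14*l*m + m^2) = (l^2*m^2 + l^2*m + l*m^3 + l*m^2 + l*m + l + m^2 + m)/(49*l^2 - 14*l*m + m^2)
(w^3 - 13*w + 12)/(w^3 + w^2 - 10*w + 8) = (w - 3)/(w - 2)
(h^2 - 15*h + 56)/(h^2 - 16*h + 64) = (h - 7)/(h - 8)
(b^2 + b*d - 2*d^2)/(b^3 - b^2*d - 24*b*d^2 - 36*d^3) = (b - d)/(b^2 - 3*b*d - 18*d^2)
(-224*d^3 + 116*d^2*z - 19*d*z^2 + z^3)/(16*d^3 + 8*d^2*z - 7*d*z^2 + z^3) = (56*d^2 - 15*d*z + z^2)/(-4*d^2 - 3*d*z + z^2)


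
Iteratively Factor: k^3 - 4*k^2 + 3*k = (k - 3)*(k^2 - k) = k*(k - 3)*(k - 1)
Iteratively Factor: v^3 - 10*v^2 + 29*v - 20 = (v - 1)*(v^2 - 9*v + 20) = (v - 5)*(v - 1)*(v - 4)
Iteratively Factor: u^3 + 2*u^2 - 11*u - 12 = (u + 1)*(u^2 + u - 12) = (u + 1)*(u + 4)*(u - 3)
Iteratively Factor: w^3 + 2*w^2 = (w + 2)*(w^2) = w*(w + 2)*(w)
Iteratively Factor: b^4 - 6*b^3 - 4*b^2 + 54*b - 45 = (b + 3)*(b^3 - 9*b^2 + 23*b - 15) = (b - 5)*(b + 3)*(b^2 - 4*b + 3) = (b - 5)*(b - 1)*(b + 3)*(b - 3)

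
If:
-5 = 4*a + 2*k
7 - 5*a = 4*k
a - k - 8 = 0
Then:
No Solution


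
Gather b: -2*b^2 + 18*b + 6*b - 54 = -2*b^2 + 24*b - 54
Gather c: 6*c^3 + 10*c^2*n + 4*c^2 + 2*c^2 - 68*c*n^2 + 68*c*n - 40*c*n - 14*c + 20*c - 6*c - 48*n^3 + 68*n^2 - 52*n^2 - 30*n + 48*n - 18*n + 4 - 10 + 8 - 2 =6*c^3 + c^2*(10*n + 6) + c*(-68*n^2 + 28*n) - 48*n^3 + 16*n^2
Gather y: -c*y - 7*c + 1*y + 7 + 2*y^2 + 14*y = -7*c + 2*y^2 + y*(15 - c) + 7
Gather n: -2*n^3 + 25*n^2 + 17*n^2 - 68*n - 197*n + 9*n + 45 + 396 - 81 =-2*n^3 + 42*n^2 - 256*n + 360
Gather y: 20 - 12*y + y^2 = y^2 - 12*y + 20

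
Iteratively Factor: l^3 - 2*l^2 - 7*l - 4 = (l + 1)*(l^2 - 3*l - 4) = (l - 4)*(l + 1)*(l + 1)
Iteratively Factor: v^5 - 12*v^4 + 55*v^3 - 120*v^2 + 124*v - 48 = (v - 1)*(v^4 - 11*v^3 + 44*v^2 - 76*v + 48) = (v - 3)*(v - 1)*(v^3 - 8*v^2 + 20*v - 16) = (v - 3)*(v - 2)*(v - 1)*(v^2 - 6*v + 8) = (v - 3)*(v - 2)^2*(v - 1)*(v - 4)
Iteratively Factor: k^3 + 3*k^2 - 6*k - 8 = (k + 4)*(k^2 - k - 2) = (k - 2)*(k + 4)*(k + 1)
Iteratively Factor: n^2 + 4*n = (n)*(n + 4)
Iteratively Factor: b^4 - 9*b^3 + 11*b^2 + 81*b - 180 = (b + 3)*(b^3 - 12*b^2 + 47*b - 60) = (b - 4)*(b + 3)*(b^2 - 8*b + 15) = (b - 5)*(b - 4)*(b + 3)*(b - 3)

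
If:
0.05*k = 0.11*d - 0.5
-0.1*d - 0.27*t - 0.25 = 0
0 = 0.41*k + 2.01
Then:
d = 2.32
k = -4.90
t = -1.78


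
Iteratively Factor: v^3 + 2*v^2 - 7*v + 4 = (v + 4)*(v^2 - 2*v + 1) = (v - 1)*(v + 4)*(v - 1)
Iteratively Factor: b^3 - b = (b - 1)*(b^2 + b) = b*(b - 1)*(b + 1)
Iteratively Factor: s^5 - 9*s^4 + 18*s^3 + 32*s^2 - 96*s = (s - 4)*(s^4 - 5*s^3 - 2*s^2 + 24*s) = (s - 4)*(s - 3)*(s^3 - 2*s^2 - 8*s) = (s - 4)^2*(s - 3)*(s^2 + 2*s) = (s - 4)^2*(s - 3)*(s + 2)*(s)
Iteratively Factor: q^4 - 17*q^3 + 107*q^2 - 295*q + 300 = (q - 3)*(q^3 - 14*q^2 + 65*q - 100) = (q - 5)*(q - 3)*(q^2 - 9*q + 20) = (q - 5)*(q - 4)*(q - 3)*(q - 5)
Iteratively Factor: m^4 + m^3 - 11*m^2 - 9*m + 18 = (m - 1)*(m^3 + 2*m^2 - 9*m - 18) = (m - 1)*(m + 2)*(m^2 - 9) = (m - 1)*(m + 2)*(m + 3)*(m - 3)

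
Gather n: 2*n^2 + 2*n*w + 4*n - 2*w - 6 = 2*n^2 + n*(2*w + 4) - 2*w - 6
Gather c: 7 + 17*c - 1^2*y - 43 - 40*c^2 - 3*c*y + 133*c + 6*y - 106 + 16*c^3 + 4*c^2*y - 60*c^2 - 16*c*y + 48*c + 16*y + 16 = 16*c^3 + c^2*(4*y - 100) + c*(198 - 19*y) + 21*y - 126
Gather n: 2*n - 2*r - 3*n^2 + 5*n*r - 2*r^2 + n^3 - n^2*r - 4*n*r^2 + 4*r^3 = n^3 + n^2*(-r - 3) + n*(-4*r^2 + 5*r + 2) + 4*r^3 - 2*r^2 - 2*r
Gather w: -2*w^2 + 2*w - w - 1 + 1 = -2*w^2 + w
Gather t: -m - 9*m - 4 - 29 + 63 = 30 - 10*m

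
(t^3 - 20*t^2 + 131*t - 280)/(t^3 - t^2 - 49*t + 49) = (t^2 - 13*t + 40)/(t^2 + 6*t - 7)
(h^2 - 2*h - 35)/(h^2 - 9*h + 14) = (h + 5)/(h - 2)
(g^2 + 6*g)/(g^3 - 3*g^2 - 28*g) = (g + 6)/(g^2 - 3*g - 28)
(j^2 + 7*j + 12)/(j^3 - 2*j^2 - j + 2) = (j^2 + 7*j + 12)/(j^3 - 2*j^2 - j + 2)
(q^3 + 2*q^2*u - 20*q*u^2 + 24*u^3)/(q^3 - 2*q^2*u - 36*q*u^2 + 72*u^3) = (q - 2*u)/(q - 6*u)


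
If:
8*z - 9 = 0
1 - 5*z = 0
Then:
No Solution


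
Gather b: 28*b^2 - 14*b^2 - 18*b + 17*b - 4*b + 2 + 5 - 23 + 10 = 14*b^2 - 5*b - 6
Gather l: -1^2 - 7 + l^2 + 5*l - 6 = l^2 + 5*l - 14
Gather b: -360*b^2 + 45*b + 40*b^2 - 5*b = -320*b^2 + 40*b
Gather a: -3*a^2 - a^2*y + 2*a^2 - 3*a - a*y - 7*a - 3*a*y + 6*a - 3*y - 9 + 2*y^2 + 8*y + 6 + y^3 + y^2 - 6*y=a^2*(-y - 1) + a*(-4*y - 4) + y^3 + 3*y^2 - y - 3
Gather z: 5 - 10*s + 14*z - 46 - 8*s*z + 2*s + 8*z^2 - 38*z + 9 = -8*s + 8*z^2 + z*(-8*s - 24) - 32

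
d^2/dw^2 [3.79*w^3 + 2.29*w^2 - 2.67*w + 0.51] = 22.74*w + 4.58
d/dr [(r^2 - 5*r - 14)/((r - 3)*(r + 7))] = (9*r^2 - 14*r + 161)/(r^4 + 8*r^3 - 26*r^2 - 168*r + 441)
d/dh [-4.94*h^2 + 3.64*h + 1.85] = 3.64 - 9.88*h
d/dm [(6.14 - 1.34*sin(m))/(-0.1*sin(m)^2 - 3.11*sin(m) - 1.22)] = (-0.134*sin(m)^2 + 1.228*sin(m) + 20.7302)*cos(m)/(0.01*sin(m)^4 + 0.622*sin(m)^3 + 9.9161*sin(m)^2 + 7.5884*sin(m) + 1.4884)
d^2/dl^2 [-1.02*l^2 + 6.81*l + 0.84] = -2.04000000000000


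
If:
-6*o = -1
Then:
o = 1/6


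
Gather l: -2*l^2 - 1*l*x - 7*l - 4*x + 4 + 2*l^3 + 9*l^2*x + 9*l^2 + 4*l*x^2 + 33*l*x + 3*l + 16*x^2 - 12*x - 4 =2*l^3 + l^2*(9*x + 7) + l*(4*x^2 + 32*x - 4) + 16*x^2 - 16*x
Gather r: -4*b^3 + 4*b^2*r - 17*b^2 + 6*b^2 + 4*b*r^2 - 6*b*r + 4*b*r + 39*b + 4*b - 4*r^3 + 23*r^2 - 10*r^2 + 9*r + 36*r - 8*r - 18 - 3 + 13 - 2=-4*b^3 - 11*b^2 + 43*b - 4*r^3 + r^2*(4*b + 13) + r*(4*b^2 - 2*b + 37) - 10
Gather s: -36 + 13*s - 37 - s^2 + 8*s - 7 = -s^2 + 21*s - 80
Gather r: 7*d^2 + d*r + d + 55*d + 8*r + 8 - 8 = 7*d^2 + 56*d + r*(d + 8)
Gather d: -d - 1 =-d - 1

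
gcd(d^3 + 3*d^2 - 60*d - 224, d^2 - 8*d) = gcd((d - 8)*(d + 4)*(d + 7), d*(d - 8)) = d - 8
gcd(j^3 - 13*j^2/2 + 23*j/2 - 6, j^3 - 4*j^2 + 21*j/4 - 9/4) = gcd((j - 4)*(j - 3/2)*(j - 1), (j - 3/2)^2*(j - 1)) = j^2 - 5*j/2 + 3/2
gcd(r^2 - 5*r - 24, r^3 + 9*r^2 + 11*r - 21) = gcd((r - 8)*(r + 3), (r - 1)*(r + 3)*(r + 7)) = r + 3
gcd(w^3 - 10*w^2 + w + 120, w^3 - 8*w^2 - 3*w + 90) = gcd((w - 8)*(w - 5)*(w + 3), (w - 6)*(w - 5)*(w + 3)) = w^2 - 2*w - 15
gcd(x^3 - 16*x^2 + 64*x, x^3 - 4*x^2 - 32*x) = x^2 - 8*x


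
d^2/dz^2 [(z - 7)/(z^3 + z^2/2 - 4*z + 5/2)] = 4*(12*z^3 - 138*z^2 - 383*z - 373)/(8*z^7 + 28*z^6 - 42*z^5 - 147*z^4 + 168*z^3 + 210*z^2 - 350*z + 125)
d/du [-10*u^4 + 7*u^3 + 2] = u^2*(21 - 40*u)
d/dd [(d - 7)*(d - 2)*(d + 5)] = 3*d^2 - 8*d - 31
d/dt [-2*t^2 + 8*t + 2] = 8 - 4*t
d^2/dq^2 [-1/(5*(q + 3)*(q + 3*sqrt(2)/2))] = 4*(-4*(q + 3)^2 - 2*(q + 3)*(2*q + 3*sqrt(2)) - (2*q + 3*sqrt(2))^2)/(5*(q + 3)^3*(2*q + 3*sqrt(2))^3)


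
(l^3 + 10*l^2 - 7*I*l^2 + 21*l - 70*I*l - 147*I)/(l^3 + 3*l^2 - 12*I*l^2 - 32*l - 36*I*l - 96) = (l^2 + 7*l*(1 - I) - 49*I)/(l^2 - 12*I*l - 32)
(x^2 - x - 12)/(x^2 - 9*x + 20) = (x + 3)/(x - 5)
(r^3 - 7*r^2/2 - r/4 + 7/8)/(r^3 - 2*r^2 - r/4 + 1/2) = (r - 7/2)/(r - 2)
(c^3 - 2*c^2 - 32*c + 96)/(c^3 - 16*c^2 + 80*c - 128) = (c + 6)/(c - 8)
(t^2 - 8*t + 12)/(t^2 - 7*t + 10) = (t - 6)/(t - 5)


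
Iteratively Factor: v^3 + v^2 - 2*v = (v - 1)*(v^2 + 2*v) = (v - 1)*(v + 2)*(v)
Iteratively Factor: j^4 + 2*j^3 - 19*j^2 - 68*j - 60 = (j + 2)*(j^3 - 19*j - 30) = (j + 2)^2*(j^2 - 2*j - 15) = (j - 5)*(j + 2)^2*(j + 3)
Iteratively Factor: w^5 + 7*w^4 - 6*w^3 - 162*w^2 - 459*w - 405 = (w + 3)*(w^4 + 4*w^3 - 18*w^2 - 108*w - 135) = (w - 5)*(w + 3)*(w^3 + 9*w^2 + 27*w + 27) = (w - 5)*(w + 3)^2*(w^2 + 6*w + 9) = (w - 5)*(w + 3)^3*(w + 3)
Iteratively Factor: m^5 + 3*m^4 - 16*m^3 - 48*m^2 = (m + 4)*(m^4 - m^3 - 12*m^2) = m*(m + 4)*(m^3 - m^2 - 12*m) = m*(m - 4)*(m + 4)*(m^2 + 3*m) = m*(m - 4)*(m + 3)*(m + 4)*(m)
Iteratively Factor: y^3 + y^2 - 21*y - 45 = (y + 3)*(y^2 - 2*y - 15) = (y - 5)*(y + 3)*(y + 3)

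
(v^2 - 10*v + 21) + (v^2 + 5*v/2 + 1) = 2*v^2 - 15*v/2 + 22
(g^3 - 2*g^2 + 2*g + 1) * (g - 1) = g^4 - 3*g^3 + 4*g^2 - g - 1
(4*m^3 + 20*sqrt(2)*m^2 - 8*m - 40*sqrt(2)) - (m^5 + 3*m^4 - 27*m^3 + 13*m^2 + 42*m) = -m^5 - 3*m^4 + 31*m^3 - 13*m^2 + 20*sqrt(2)*m^2 - 50*m - 40*sqrt(2)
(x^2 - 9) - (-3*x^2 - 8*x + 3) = 4*x^2 + 8*x - 12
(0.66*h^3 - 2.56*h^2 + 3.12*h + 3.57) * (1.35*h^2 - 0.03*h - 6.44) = 0.891*h^5 - 3.4758*h^4 + 0.0383999999999998*h^3 + 21.2123*h^2 - 20.1999*h - 22.9908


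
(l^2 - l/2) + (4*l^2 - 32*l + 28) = 5*l^2 - 65*l/2 + 28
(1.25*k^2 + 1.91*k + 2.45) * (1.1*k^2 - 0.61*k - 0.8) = 1.375*k^4 + 1.3385*k^3 + 0.5299*k^2 - 3.0225*k - 1.96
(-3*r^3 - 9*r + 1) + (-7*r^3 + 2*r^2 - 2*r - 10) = -10*r^3 + 2*r^2 - 11*r - 9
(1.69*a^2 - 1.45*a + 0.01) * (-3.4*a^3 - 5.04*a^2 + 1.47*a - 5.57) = -5.746*a^5 - 3.5876*a^4 + 9.7583*a^3 - 11.5952*a^2 + 8.0912*a - 0.0557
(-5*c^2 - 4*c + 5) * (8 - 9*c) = 45*c^3 - 4*c^2 - 77*c + 40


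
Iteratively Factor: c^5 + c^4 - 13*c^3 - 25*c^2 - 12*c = (c + 3)*(c^4 - 2*c^3 - 7*c^2 - 4*c) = (c - 4)*(c + 3)*(c^3 + 2*c^2 + c) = (c - 4)*(c + 1)*(c + 3)*(c^2 + c) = c*(c - 4)*(c + 1)*(c + 3)*(c + 1)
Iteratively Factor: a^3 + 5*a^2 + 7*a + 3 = (a + 1)*(a^2 + 4*a + 3) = (a + 1)^2*(a + 3)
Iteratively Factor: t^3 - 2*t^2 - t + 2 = (t - 2)*(t^2 - 1) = (t - 2)*(t - 1)*(t + 1)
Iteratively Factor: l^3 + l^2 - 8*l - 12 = (l + 2)*(l^2 - l - 6) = (l + 2)^2*(l - 3)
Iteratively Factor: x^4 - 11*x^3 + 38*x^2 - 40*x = (x - 5)*(x^3 - 6*x^2 + 8*x) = x*(x - 5)*(x^2 - 6*x + 8) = x*(x - 5)*(x - 4)*(x - 2)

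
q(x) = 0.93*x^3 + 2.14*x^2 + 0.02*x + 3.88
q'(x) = 2.79*x^2 + 4.28*x + 0.02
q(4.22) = 111.97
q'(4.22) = 67.77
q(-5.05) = -61.42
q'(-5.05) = 49.56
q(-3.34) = -6.97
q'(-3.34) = 16.85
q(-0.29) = 4.03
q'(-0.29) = -0.99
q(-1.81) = 5.34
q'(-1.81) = 1.41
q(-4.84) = -51.53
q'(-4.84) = 44.66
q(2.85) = 42.85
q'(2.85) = 34.88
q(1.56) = 12.65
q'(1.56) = 13.49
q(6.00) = 281.92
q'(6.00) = 126.14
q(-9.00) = -500.93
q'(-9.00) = 187.49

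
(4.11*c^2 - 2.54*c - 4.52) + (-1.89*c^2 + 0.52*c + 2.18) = 2.22*c^2 - 2.02*c - 2.34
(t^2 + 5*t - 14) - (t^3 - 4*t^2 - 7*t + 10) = -t^3 + 5*t^2 + 12*t - 24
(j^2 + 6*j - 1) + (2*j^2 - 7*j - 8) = 3*j^2 - j - 9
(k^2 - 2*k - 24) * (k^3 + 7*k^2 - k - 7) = k^5 + 5*k^4 - 39*k^3 - 173*k^2 + 38*k + 168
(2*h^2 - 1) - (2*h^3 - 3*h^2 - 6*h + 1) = -2*h^3 + 5*h^2 + 6*h - 2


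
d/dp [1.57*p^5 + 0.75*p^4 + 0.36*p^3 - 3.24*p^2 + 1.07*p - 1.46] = 7.85*p^4 + 3.0*p^3 + 1.08*p^2 - 6.48*p + 1.07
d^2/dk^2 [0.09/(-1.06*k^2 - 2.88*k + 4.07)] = (0.202248*k^2 + 0.549504*k - 0.09*(2.12*k + 2.88)*(4.24*k + 5.76) - 0.776556)/(1.06*k^2 + 2.88*k - 4.07)^3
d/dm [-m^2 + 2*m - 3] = 2 - 2*m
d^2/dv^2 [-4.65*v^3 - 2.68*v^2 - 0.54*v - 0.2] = -27.9*v - 5.36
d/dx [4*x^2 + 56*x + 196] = 8*x + 56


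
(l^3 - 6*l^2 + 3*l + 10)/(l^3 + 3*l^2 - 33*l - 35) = (l - 2)/(l + 7)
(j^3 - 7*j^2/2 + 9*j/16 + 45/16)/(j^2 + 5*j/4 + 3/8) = (4*j^2 - 17*j + 15)/(2*(2*j + 1))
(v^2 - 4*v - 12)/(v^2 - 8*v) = (v^2 - 4*v - 12)/(v*(v - 8))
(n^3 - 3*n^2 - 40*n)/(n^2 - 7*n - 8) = n*(n + 5)/(n + 1)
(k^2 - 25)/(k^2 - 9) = (k^2 - 25)/(k^2 - 9)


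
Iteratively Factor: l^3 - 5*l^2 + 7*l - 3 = (l - 3)*(l^2 - 2*l + 1) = (l - 3)*(l - 1)*(l - 1)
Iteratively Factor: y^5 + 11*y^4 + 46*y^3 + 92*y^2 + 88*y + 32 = (y + 2)*(y^4 + 9*y^3 + 28*y^2 + 36*y + 16) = (y + 2)*(y + 4)*(y^3 + 5*y^2 + 8*y + 4) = (y + 2)^2*(y + 4)*(y^2 + 3*y + 2) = (y + 1)*(y + 2)^2*(y + 4)*(y + 2)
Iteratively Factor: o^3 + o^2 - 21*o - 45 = (o - 5)*(o^2 + 6*o + 9) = (o - 5)*(o + 3)*(o + 3)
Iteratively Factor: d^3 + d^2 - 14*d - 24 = (d + 3)*(d^2 - 2*d - 8) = (d - 4)*(d + 3)*(d + 2)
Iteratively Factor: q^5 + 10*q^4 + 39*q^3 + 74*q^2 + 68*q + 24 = (q + 1)*(q^4 + 9*q^3 + 30*q^2 + 44*q + 24) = (q + 1)*(q + 2)*(q^3 + 7*q^2 + 16*q + 12) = (q + 1)*(q + 2)*(q + 3)*(q^2 + 4*q + 4) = (q + 1)*(q + 2)^2*(q + 3)*(q + 2)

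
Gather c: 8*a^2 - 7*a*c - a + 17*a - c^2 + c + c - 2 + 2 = 8*a^2 + 16*a - c^2 + c*(2 - 7*a)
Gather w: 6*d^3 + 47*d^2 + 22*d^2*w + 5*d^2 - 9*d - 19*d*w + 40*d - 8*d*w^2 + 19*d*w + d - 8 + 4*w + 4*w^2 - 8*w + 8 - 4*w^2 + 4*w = 6*d^3 + 22*d^2*w + 52*d^2 - 8*d*w^2 + 32*d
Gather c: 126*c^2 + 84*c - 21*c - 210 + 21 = 126*c^2 + 63*c - 189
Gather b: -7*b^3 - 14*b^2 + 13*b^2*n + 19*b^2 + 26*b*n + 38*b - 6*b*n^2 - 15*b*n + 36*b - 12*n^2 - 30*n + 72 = -7*b^3 + b^2*(13*n + 5) + b*(-6*n^2 + 11*n + 74) - 12*n^2 - 30*n + 72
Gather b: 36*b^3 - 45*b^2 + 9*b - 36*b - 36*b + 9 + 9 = 36*b^3 - 45*b^2 - 63*b + 18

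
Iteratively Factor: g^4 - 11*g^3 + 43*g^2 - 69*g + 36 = (g - 1)*(g^3 - 10*g^2 + 33*g - 36) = (g - 3)*(g - 1)*(g^2 - 7*g + 12) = (g - 3)^2*(g - 1)*(g - 4)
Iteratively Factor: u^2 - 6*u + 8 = (u - 4)*(u - 2)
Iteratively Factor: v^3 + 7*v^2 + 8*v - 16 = (v + 4)*(v^2 + 3*v - 4) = (v + 4)^2*(v - 1)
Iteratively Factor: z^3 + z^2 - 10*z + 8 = (z + 4)*(z^2 - 3*z + 2) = (z - 2)*(z + 4)*(z - 1)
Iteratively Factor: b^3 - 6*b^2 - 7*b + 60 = (b - 4)*(b^2 - 2*b - 15) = (b - 5)*(b - 4)*(b + 3)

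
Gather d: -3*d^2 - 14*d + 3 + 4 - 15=-3*d^2 - 14*d - 8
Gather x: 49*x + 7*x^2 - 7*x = 7*x^2 + 42*x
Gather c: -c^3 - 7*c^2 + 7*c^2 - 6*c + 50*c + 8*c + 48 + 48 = -c^3 + 52*c + 96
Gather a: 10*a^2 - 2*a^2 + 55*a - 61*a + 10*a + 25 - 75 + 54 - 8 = 8*a^2 + 4*a - 4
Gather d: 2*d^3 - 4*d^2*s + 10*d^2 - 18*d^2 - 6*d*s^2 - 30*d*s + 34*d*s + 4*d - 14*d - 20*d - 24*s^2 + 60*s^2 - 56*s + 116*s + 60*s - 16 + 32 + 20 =2*d^3 + d^2*(-4*s - 8) + d*(-6*s^2 + 4*s - 30) + 36*s^2 + 120*s + 36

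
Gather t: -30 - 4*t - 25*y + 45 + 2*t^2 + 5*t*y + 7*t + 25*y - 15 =2*t^2 + t*(5*y + 3)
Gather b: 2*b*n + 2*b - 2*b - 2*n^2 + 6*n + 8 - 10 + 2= 2*b*n - 2*n^2 + 6*n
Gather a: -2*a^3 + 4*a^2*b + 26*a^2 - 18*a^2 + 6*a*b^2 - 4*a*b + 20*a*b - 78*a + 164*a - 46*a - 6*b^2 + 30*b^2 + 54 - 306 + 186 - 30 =-2*a^3 + a^2*(4*b + 8) + a*(6*b^2 + 16*b + 40) + 24*b^2 - 96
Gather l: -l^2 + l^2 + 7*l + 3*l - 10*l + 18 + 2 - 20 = 0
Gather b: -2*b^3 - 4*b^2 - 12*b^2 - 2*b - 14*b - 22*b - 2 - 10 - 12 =-2*b^3 - 16*b^2 - 38*b - 24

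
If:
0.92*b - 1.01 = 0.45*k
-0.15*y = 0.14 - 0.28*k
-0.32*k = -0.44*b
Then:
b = 3.35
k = 4.61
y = 7.67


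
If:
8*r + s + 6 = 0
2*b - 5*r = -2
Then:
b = -5*s/16 - 23/8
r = -s/8 - 3/4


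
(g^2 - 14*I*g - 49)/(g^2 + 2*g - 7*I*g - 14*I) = (g - 7*I)/(g + 2)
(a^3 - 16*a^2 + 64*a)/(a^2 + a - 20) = a*(a^2 - 16*a + 64)/(a^2 + a - 20)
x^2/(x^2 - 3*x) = x/(x - 3)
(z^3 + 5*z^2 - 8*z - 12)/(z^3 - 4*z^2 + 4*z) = (z^2 + 7*z + 6)/(z*(z - 2))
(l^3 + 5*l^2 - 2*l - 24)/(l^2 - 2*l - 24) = (l^2 + l - 6)/(l - 6)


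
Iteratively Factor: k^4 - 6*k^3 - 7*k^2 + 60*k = (k - 5)*(k^3 - k^2 - 12*k) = (k - 5)*(k - 4)*(k^2 + 3*k) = (k - 5)*(k - 4)*(k + 3)*(k)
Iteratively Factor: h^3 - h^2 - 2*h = (h)*(h^2 - h - 2) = h*(h - 2)*(h + 1)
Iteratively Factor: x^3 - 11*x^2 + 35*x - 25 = (x - 1)*(x^2 - 10*x + 25) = (x - 5)*(x - 1)*(x - 5)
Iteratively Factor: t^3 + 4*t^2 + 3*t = (t + 3)*(t^2 + t) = t*(t + 3)*(t + 1)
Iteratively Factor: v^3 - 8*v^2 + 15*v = (v)*(v^2 - 8*v + 15) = v*(v - 5)*(v - 3)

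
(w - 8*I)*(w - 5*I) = w^2 - 13*I*w - 40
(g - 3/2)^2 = g^2 - 3*g + 9/4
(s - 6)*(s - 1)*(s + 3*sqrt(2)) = s^3 - 7*s^2 + 3*sqrt(2)*s^2 - 21*sqrt(2)*s + 6*s + 18*sqrt(2)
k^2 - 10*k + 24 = (k - 6)*(k - 4)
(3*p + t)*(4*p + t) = 12*p^2 + 7*p*t + t^2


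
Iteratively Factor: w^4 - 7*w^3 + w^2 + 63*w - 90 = (w + 3)*(w^3 - 10*w^2 + 31*w - 30) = (w - 3)*(w + 3)*(w^2 - 7*w + 10) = (w - 3)*(w - 2)*(w + 3)*(w - 5)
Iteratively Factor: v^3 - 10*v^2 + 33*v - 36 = (v - 3)*(v^2 - 7*v + 12) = (v - 4)*(v - 3)*(v - 3)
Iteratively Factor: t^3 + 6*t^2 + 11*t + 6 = (t + 3)*(t^2 + 3*t + 2) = (t + 1)*(t + 3)*(t + 2)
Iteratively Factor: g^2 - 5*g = (g - 5)*(g)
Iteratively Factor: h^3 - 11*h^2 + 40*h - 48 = (h - 4)*(h^2 - 7*h + 12) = (h - 4)^2*(h - 3)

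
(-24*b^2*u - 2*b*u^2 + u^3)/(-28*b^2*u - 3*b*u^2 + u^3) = (-6*b + u)/(-7*b + u)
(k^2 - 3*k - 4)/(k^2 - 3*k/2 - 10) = 2*(k + 1)/(2*k + 5)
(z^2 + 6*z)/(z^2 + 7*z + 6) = z/(z + 1)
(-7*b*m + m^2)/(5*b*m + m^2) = (-7*b + m)/(5*b + m)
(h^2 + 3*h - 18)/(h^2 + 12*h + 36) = (h - 3)/(h + 6)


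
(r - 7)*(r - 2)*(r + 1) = r^3 - 8*r^2 + 5*r + 14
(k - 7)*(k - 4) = k^2 - 11*k + 28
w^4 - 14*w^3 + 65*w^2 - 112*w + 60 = (w - 6)*(w - 5)*(w - 2)*(w - 1)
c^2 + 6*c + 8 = (c + 2)*(c + 4)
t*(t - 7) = t^2 - 7*t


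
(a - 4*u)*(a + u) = a^2 - 3*a*u - 4*u^2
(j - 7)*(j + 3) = j^2 - 4*j - 21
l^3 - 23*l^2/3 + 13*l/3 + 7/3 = (l - 7)*(l - 1)*(l + 1/3)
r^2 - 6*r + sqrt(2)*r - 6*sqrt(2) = (r - 6)*(r + sqrt(2))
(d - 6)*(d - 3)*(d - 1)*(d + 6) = d^4 - 4*d^3 - 33*d^2 + 144*d - 108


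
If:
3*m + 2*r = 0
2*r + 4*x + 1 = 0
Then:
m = 4*x/3 + 1/3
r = -2*x - 1/2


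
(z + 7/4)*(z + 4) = z^2 + 23*z/4 + 7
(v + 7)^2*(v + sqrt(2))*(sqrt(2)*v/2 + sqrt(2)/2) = sqrt(2)*v^4/2 + v^3 + 15*sqrt(2)*v^3/2 + 15*v^2 + 63*sqrt(2)*v^2/2 + 49*sqrt(2)*v/2 + 63*v + 49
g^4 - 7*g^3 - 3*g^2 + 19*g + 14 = (g - 7)*(g - 2)*(g + 1)^2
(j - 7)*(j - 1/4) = j^2 - 29*j/4 + 7/4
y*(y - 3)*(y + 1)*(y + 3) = y^4 + y^3 - 9*y^2 - 9*y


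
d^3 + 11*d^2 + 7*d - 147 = (d - 3)*(d + 7)^2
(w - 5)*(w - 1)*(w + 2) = w^3 - 4*w^2 - 7*w + 10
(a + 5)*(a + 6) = a^2 + 11*a + 30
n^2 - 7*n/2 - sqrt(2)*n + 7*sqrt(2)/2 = (n - 7/2)*(n - sqrt(2))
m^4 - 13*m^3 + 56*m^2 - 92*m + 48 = (m - 6)*(m - 4)*(m - 2)*(m - 1)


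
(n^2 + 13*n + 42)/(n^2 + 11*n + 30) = (n + 7)/(n + 5)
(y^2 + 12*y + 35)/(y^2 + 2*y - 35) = (y + 5)/(y - 5)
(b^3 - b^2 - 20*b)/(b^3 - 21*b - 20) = b/(b + 1)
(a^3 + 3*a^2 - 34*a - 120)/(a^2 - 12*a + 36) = (a^2 + 9*a + 20)/(a - 6)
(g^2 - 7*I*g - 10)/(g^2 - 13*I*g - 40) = (g - 2*I)/(g - 8*I)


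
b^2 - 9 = (b - 3)*(b + 3)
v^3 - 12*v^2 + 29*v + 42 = (v - 7)*(v - 6)*(v + 1)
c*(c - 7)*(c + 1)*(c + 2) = c^4 - 4*c^3 - 19*c^2 - 14*c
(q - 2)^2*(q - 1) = q^3 - 5*q^2 + 8*q - 4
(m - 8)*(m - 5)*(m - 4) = m^3 - 17*m^2 + 92*m - 160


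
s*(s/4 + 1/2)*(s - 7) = s^3/4 - 5*s^2/4 - 7*s/2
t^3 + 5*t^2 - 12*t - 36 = (t - 3)*(t + 2)*(t + 6)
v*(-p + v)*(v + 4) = -p*v^2 - 4*p*v + v^3 + 4*v^2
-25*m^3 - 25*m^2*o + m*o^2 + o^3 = (-5*m + o)*(m + o)*(5*m + o)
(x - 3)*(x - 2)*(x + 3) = x^3 - 2*x^2 - 9*x + 18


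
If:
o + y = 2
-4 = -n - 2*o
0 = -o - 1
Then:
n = 6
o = -1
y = 3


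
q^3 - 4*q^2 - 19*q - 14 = (q - 7)*(q + 1)*(q + 2)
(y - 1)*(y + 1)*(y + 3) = y^3 + 3*y^2 - y - 3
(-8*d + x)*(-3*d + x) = 24*d^2 - 11*d*x + x^2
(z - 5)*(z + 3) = z^2 - 2*z - 15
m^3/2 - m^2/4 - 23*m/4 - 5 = (m/2 + 1/2)*(m - 4)*(m + 5/2)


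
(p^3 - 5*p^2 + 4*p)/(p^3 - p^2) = (p - 4)/p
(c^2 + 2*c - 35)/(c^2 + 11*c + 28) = (c - 5)/(c + 4)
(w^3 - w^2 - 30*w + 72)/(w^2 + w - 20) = (w^2 + 3*w - 18)/(w + 5)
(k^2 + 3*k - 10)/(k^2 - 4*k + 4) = (k + 5)/(k - 2)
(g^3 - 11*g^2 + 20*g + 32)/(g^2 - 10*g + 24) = (g^2 - 7*g - 8)/(g - 6)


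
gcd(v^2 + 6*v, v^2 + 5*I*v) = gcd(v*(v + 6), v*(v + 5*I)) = v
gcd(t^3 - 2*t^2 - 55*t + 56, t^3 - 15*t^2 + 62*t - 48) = t^2 - 9*t + 8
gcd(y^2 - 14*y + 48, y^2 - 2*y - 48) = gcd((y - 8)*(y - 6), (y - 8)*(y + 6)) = y - 8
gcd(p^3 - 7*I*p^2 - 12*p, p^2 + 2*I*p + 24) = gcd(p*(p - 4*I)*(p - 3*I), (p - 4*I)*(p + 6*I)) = p - 4*I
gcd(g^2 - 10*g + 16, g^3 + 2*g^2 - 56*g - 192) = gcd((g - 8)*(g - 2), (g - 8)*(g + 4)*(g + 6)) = g - 8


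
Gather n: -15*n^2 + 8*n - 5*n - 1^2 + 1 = -15*n^2 + 3*n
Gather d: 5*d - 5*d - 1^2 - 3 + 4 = 0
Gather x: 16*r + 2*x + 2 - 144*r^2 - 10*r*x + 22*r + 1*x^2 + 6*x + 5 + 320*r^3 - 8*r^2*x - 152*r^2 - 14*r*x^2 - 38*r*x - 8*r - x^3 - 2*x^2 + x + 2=320*r^3 - 296*r^2 + 30*r - x^3 + x^2*(-14*r - 1) + x*(-8*r^2 - 48*r + 9) + 9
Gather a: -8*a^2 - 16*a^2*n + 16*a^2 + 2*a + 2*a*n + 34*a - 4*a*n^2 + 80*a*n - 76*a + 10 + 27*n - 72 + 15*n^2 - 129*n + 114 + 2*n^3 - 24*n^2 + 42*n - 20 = a^2*(8 - 16*n) + a*(-4*n^2 + 82*n - 40) + 2*n^3 - 9*n^2 - 60*n + 32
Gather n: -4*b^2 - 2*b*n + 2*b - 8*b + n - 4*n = -4*b^2 - 6*b + n*(-2*b - 3)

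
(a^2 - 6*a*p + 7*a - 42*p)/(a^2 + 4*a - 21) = (a - 6*p)/(a - 3)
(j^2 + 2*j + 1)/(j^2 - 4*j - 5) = (j + 1)/(j - 5)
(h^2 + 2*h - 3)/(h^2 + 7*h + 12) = (h - 1)/(h + 4)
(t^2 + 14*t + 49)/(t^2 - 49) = (t + 7)/(t - 7)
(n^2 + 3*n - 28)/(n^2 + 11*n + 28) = (n - 4)/(n + 4)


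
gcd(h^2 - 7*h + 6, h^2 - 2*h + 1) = h - 1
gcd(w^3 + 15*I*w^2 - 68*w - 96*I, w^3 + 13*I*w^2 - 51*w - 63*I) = w + 3*I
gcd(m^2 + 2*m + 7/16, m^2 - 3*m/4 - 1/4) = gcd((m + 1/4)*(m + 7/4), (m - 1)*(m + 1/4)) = m + 1/4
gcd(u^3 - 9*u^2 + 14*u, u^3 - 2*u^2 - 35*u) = u^2 - 7*u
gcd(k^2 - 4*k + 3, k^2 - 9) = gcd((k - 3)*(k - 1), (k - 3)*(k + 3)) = k - 3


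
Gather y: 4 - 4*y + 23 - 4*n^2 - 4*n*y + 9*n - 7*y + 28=-4*n^2 + 9*n + y*(-4*n - 11) + 55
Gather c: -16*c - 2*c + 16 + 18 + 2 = 36 - 18*c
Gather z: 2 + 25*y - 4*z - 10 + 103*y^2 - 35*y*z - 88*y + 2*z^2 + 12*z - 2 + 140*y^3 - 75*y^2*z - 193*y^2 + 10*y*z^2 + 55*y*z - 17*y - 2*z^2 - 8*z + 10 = 140*y^3 - 90*y^2 + 10*y*z^2 - 80*y + z*(-75*y^2 + 20*y)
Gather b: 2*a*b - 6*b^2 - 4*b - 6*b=-6*b^2 + b*(2*a - 10)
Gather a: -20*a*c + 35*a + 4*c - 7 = a*(35 - 20*c) + 4*c - 7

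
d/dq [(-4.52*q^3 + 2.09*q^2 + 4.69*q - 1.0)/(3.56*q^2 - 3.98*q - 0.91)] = (-16.0912*q^4 + 35.9792*q^3 - 12.675*q^2 + 3.3162*q - 8.2479)/(12.6736*q^4 - 28.3376*q^3 + 9.3612*q^2 + 7.2436*q + 0.8281)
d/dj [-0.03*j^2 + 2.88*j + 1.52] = 2.88 - 0.06*j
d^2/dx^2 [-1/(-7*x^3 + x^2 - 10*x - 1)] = 2*((1 - 21*x)*(7*x^3 - x^2 + 10*x + 1) + (21*x^2 - 2*x + 10)^2)/(7*x^3 - x^2 + 10*x + 1)^3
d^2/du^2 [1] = 0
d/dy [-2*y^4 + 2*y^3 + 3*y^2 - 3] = 2*y*(-4*y^2 + 3*y + 3)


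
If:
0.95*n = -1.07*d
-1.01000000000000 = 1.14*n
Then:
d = 0.79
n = -0.89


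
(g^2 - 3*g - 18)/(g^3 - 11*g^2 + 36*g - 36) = (g + 3)/(g^2 - 5*g + 6)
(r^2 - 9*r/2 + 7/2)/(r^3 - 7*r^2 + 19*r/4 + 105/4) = 2*(r - 1)/(2*r^2 - 7*r - 15)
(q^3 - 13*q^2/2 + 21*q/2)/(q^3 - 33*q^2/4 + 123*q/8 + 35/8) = 4*q*(q - 3)/(4*q^2 - 19*q - 5)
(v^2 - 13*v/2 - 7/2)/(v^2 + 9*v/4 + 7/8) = 4*(v - 7)/(4*v + 7)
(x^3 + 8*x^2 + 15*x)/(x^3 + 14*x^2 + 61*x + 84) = x*(x + 5)/(x^2 + 11*x + 28)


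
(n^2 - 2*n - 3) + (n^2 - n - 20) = 2*n^2 - 3*n - 23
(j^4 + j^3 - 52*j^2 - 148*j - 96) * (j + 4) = j^5 + 5*j^4 - 48*j^3 - 356*j^2 - 688*j - 384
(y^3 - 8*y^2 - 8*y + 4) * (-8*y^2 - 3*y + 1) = -8*y^5 + 61*y^4 + 89*y^3 - 16*y^2 - 20*y + 4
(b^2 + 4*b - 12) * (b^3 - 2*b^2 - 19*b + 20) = b^5 + 2*b^4 - 39*b^3 - 32*b^2 + 308*b - 240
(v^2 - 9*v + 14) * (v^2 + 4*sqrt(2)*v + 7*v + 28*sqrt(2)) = v^4 - 2*v^3 + 4*sqrt(2)*v^3 - 49*v^2 - 8*sqrt(2)*v^2 - 196*sqrt(2)*v + 98*v + 392*sqrt(2)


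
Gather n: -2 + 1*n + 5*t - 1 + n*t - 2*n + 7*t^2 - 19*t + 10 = n*(t - 1) + 7*t^2 - 14*t + 7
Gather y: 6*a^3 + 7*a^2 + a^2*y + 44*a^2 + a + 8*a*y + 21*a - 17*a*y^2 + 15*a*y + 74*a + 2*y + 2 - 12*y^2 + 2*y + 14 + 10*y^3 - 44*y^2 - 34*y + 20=6*a^3 + 51*a^2 + 96*a + 10*y^3 + y^2*(-17*a - 56) + y*(a^2 + 23*a - 30) + 36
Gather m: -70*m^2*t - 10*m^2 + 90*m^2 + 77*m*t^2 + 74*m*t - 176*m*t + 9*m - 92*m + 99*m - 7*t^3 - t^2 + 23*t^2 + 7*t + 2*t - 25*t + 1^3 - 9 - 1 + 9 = m^2*(80 - 70*t) + m*(77*t^2 - 102*t + 16) - 7*t^3 + 22*t^2 - 16*t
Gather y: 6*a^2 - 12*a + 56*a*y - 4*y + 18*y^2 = 6*a^2 - 12*a + 18*y^2 + y*(56*a - 4)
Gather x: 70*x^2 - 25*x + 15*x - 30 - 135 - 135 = 70*x^2 - 10*x - 300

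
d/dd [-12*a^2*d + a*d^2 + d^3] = -12*a^2 + 2*a*d + 3*d^2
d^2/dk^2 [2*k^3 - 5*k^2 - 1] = 12*k - 10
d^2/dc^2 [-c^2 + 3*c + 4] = -2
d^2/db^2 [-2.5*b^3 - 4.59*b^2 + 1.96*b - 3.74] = -15.0*b - 9.18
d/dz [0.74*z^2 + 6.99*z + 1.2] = 1.48*z + 6.99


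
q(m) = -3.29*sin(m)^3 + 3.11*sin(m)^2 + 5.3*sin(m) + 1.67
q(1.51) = 6.79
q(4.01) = 0.90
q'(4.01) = 3.36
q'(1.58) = -0.02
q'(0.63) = 4.48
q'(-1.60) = 0.31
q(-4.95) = 6.74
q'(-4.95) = 0.48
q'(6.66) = 5.81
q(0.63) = 5.20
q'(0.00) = 5.30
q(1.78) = 6.75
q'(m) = -9.87*sin(m)^2*cos(m) + 6.22*sin(m)*cos(m) + 5.3*cos(m)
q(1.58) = 6.79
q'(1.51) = 0.10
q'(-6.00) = 6.02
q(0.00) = 1.67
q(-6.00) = 3.32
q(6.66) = 3.88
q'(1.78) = -0.40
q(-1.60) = 2.77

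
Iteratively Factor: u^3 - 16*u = (u - 4)*(u^2 + 4*u) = (u - 4)*(u + 4)*(u)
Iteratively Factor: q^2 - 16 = (q - 4)*(q + 4)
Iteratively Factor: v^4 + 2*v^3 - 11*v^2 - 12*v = (v)*(v^3 + 2*v^2 - 11*v - 12) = v*(v + 1)*(v^2 + v - 12) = v*(v + 1)*(v + 4)*(v - 3)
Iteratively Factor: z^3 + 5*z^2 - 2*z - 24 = (z + 3)*(z^2 + 2*z - 8) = (z - 2)*(z + 3)*(z + 4)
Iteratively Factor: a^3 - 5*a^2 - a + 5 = (a - 1)*(a^2 - 4*a - 5) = (a - 1)*(a + 1)*(a - 5)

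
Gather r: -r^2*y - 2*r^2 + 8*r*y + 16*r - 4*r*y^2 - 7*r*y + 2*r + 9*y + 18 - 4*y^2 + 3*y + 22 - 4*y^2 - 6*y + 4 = r^2*(-y - 2) + r*(-4*y^2 + y + 18) - 8*y^2 + 6*y + 44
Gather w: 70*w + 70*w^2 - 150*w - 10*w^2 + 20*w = 60*w^2 - 60*w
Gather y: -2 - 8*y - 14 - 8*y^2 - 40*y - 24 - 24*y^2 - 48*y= -32*y^2 - 96*y - 40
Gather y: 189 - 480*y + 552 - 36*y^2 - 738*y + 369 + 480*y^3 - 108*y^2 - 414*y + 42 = 480*y^3 - 144*y^2 - 1632*y + 1152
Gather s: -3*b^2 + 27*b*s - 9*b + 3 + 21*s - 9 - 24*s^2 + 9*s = -3*b^2 - 9*b - 24*s^2 + s*(27*b + 30) - 6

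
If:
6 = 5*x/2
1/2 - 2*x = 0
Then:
No Solution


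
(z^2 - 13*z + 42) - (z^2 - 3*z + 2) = 40 - 10*z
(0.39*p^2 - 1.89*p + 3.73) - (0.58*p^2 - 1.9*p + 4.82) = -0.19*p^2 + 0.01*p - 1.09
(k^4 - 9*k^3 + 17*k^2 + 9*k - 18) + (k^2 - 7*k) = k^4 - 9*k^3 + 18*k^2 + 2*k - 18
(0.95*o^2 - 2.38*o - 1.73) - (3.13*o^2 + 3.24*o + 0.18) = -2.18*o^2 - 5.62*o - 1.91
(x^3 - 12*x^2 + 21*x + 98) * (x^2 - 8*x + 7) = x^5 - 20*x^4 + 124*x^3 - 154*x^2 - 637*x + 686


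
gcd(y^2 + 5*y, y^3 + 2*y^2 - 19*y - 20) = y + 5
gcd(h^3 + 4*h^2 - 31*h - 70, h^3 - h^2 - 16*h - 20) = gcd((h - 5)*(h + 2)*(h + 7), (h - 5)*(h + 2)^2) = h^2 - 3*h - 10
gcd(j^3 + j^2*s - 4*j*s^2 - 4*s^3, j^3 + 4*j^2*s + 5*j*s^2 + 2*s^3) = j^2 + 3*j*s + 2*s^2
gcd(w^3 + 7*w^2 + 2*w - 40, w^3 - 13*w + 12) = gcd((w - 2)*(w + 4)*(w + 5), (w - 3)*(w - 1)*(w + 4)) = w + 4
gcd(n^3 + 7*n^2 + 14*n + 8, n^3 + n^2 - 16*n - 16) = n^2 + 5*n + 4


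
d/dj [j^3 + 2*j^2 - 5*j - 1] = 3*j^2 + 4*j - 5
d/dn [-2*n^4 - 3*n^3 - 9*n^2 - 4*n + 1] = -8*n^3 - 9*n^2 - 18*n - 4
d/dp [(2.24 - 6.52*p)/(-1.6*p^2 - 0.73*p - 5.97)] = (-10.432*p^2 + 7.168*p + 40.5596)/(2.56*p^4 + 2.336*p^3 + 19.6369*p^2 + 8.7162*p + 35.6409)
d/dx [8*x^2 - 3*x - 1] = 16*x - 3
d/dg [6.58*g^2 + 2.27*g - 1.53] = 13.16*g + 2.27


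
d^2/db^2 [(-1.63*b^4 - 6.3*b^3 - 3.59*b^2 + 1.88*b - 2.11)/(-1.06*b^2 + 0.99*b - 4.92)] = (3.662936*b^6 - 10.263132*b^5 + 60.590034*b^4 - 177.082768*b^3 + 191.250312*b^2 + 960.543972*b + 137.615622)/(1.191016*b^6 - 3.337092*b^5 + 19.701054*b^4 - 31.948587*b^3 + 91.442628*b^2 - 71.893008*b + 119.095488)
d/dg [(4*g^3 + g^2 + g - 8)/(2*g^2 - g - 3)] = (8*g^4 - 8*g^3 - 39*g^2 + 26*g - 11)/(4*g^4 - 4*g^3 - 11*g^2 + 6*g + 9)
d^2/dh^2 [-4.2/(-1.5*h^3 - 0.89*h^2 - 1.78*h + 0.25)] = (-(37.8*h + 7.476)*(1.5*h^3 + 0.89*h^2 + 1.78*h - 0.25) + 4.2*(4.5*h^2 + 1.78*h + 1.78)*(9.0*h^2 + 3.56*h + 3.56))/(1.5*h^3 + 0.89*h^2 + 1.78*h - 0.25)^3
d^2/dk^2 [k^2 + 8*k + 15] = 2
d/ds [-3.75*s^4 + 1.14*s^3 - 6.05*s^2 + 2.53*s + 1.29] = -15.0*s^3 + 3.42*s^2 - 12.1*s + 2.53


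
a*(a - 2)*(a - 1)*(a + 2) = a^4 - a^3 - 4*a^2 + 4*a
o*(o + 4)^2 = o^3 + 8*o^2 + 16*o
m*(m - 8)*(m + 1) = m^3 - 7*m^2 - 8*m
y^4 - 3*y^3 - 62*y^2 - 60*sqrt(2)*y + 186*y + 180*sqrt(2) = (y - 3)*(y - 6*sqrt(2))*(y + sqrt(2))*(y + 5*sqrt(2))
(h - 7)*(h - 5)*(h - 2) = h^3 - 14*h^2 + 59*h - 70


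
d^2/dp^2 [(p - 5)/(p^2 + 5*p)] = 2*(-3*p^2*(p + 5) + (p - 5)*(2*p + 5)^2)/(p^3*(p + 5)^3)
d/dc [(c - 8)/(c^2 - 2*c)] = (-c^2 + 16*c - 16)/(c^2*(c^2 - 4*c + 4))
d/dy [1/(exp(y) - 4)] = -exp(y)/(exp(y) - 4)^2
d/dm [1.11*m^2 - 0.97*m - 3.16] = 2.22*m - 0.97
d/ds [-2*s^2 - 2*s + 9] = -4*s - 2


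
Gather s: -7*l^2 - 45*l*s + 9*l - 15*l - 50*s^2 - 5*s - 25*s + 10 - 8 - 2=-7*l^2 - 6*l - 50*s^2 + s*(-45*l - 30)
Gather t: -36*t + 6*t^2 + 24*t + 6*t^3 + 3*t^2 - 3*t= 6*t^3 + 9*t^2 - 15*t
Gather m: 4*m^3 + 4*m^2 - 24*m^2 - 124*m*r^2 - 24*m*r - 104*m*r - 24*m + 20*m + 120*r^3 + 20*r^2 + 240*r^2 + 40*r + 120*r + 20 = 4*m^3 - 20*m^2 + m*(-124*r^2 - 128*r - 4) + 120*r^3 + 260*r^2 + 160*r + 20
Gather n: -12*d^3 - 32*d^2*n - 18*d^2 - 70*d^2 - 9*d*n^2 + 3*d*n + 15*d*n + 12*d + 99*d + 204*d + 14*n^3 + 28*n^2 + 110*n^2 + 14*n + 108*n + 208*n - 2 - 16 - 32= -12*d^3 - 88*d^2 + 315*d + 14*n^3 + n^2*(138 - 9*d) + n*(-32*d^2 + 18*d + 330) - 50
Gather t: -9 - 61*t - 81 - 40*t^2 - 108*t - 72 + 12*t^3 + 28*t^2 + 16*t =12*t^3 - 12*t^2 - 153*t - 162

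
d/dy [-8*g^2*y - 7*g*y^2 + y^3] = -8*g^2 - 14*g*y + 3*y^2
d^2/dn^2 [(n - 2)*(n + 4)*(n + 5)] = 6*n + 14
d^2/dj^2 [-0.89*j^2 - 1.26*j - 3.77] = -1.78000000000000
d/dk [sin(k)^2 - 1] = sin(2*k)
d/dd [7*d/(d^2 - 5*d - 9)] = 7*(-d^2 - 9)/(d^4 - 10*d^3 + 7*d^2 + 90*d + 81)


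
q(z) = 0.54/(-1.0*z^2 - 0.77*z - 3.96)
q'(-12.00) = -0.00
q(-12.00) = -0.00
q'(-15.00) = -0.00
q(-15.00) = -0.00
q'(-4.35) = -0.01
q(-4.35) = -0.03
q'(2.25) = 0.02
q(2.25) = -0.05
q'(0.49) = 0.05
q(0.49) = -0.12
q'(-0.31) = 0.01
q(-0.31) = -0.14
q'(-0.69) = -0.02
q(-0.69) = -0.14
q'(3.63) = 0.01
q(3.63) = -0.03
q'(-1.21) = -0.04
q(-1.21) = -0.12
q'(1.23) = 0.04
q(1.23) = -0.08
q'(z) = 0.54*(2.0*z + 0.77)/(-1.0*z^2 - 0.77*z - 3.96)^2 = (1.08*z + 0.4158)/(1.0*z^2 + 0.77*z + 3.96)^2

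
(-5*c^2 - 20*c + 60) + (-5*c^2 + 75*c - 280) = -10*c^2 + 55*c - 220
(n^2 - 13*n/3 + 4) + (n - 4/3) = n^2 - 10*n/3 + 8/3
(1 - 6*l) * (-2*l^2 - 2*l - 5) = 12*l^3 + 10*l^2 + 28*l - 5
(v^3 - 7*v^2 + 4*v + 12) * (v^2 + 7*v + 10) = v^5 - 35*v^3 - 30*v^2 + 124*v + 120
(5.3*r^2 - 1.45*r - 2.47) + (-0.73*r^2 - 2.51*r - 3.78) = 4.57*r^2 - 3.96*r - 6.25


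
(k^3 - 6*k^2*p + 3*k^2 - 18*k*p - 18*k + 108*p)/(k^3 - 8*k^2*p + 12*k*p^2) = (-k^2 - 3*k + 18)/(k*(-k + 2*p))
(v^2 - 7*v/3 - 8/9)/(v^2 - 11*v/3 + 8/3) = (v + 1/3)/(v - 1)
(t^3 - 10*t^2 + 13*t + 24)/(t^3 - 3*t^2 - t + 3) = (t - 8)/(t - 1)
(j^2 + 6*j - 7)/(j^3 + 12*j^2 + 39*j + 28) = (j - 1)/(j^2 + 5*j + 4)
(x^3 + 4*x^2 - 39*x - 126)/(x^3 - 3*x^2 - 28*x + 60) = (x^2 + 10*x + 21)/(x^2 + 3*x - 10)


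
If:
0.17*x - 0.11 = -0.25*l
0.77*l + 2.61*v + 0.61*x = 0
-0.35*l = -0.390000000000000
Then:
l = 1.11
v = -0.10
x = -0.99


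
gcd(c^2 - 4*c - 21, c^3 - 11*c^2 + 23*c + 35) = c - 7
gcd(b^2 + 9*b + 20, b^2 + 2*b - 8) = b + 4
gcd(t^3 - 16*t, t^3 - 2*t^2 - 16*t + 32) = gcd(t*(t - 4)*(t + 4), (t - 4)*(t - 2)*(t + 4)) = t^2 - 16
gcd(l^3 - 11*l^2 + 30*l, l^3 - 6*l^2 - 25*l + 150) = l^2 - 11*l + 30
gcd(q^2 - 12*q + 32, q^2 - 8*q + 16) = q - 4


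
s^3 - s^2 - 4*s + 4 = (s - 2)*(s - 1)*(s + 2)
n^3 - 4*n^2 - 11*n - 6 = (n - 6)*(n + 1)^2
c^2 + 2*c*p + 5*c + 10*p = (c + 5)*(c + 2*p)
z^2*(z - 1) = z^3 - z^2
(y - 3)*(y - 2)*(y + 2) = y^3 - 3*y^2 - 4*y + 12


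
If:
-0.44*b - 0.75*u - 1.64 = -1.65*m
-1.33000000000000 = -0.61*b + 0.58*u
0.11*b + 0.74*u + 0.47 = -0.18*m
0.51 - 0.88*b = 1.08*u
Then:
No Solution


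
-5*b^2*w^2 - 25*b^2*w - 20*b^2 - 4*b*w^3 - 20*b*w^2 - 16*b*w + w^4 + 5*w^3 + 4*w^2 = (-5*b + w)*(b + w)*(w + 1)*(w + 4)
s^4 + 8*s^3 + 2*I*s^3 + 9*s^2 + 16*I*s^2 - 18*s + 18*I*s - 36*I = (s - 1)*(s + 3)*(s + 6)*(s + 2*I)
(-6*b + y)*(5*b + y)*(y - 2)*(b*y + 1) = -30*b^3*y^2 + 60*b^3*y - b^2*y^3 + 2*b^2*y^2 - 30*b^2*y + 60*b^2 + b*y^4 - 2*b*y^3 - b*y^2 + 2*b*y + y^3 - 2*y^2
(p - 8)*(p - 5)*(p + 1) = p^3 - 12*p^2 + 27*p + 40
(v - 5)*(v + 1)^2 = v^3 - 3*v^2 - 9*v - 5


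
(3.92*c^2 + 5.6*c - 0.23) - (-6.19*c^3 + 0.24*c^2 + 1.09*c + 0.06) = 6.19*c^3 + 3.68*c^2 + 4.51*c - 0.29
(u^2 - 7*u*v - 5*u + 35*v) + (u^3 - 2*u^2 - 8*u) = u^3 - u^2 - 7*u*v - 13*u + 35*v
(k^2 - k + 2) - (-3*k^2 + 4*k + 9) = 4*k^2 - 5*k - 7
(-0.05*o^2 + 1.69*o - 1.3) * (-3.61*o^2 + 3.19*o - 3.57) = 0.1805*o^4 - 6.2604*o^3 + 10.2626*o^2 - 10.1803*o + 4.641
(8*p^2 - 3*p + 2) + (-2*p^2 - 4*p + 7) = 6*p^2 - 7*p + 9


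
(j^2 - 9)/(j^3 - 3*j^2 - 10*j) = (9 - j^2)/(j*(-j^2 + 3*j + 10))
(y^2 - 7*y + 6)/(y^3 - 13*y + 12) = (y - 6)/(y^2 + y - 12)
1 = 1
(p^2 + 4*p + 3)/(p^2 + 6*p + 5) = (p + 3)/(p + 5)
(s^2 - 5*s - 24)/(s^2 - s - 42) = (-s^2 + 5*s + 24)/(-s^2 + s + 42)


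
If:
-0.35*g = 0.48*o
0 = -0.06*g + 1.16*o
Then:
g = 0.00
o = 0.00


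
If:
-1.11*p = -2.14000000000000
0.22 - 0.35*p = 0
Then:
No Solution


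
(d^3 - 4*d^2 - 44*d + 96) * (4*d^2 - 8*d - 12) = 4*d^5 - 24*d^4 - 156*d^3 + 784*d^2 - 240*d - 1152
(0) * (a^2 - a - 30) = 0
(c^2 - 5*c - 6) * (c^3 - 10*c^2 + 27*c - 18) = c^5 - 15*c^4 + 71*c^3 - 93*c^2 - 72*c + 108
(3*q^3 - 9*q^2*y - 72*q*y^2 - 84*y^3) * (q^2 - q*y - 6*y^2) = 3*q^5 - 12*q^4*y - 81*q^3*y^2 + 42*q^2*y^3 + 516*q*y^4 + 504*y^5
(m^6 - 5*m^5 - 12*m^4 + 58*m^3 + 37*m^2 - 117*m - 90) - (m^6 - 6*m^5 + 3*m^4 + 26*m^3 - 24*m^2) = m^5 - 15*m^4 + 32*m^3 + 61*m^2 - 117*m - 90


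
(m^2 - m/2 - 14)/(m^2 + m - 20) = (m + 7/2)/(m + 5)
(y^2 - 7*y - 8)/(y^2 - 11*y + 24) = (y + 1)/(y - 3)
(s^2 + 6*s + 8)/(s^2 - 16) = (s + 2)/(s - 4)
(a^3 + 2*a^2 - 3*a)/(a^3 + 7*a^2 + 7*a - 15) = a/(a + 5)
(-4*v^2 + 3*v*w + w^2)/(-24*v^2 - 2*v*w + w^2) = (v - w)/(6*v - w)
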